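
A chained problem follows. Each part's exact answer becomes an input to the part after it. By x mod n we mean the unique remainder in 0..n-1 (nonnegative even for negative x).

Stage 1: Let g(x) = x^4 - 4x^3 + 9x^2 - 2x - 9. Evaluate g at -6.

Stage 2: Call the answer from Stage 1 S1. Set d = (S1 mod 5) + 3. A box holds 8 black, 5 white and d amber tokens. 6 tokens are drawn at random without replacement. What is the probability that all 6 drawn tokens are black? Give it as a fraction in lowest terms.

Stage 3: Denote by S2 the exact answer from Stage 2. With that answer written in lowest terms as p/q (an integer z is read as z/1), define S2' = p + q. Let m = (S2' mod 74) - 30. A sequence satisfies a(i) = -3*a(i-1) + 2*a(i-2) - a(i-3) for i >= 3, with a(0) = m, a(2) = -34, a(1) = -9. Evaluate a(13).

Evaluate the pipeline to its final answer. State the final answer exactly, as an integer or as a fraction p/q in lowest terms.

20100097

Stage 1: 1*(-6)^4 - 4*(-6)^3 + 9*(-6)^2 - 2*(-6)^1 - 9 = (1296) + (864) + (324) + (12) + (-9) = 2487; answer 2487
Stage 2: S1 = 2487; d = 5; total draws C(18,6) = 18564; favorable C(8,6) = 28; P = 1/663; answer 1/663
Stage 3: S2 = 1/663; threaded value p + q = 664; m = 42; a(3) = -3*(-34) + 2*(-9) - 1*(42) = 42; iterating: a(3)=42, a(4)=-185, a(5)=673, a(6)=-2431, a(7)=8824, a(8)=-32007, a(9)=116100, a(10)=-421138, a(11)=1527621, a(12)=-5541239, a(13)=20100097; answer 20100097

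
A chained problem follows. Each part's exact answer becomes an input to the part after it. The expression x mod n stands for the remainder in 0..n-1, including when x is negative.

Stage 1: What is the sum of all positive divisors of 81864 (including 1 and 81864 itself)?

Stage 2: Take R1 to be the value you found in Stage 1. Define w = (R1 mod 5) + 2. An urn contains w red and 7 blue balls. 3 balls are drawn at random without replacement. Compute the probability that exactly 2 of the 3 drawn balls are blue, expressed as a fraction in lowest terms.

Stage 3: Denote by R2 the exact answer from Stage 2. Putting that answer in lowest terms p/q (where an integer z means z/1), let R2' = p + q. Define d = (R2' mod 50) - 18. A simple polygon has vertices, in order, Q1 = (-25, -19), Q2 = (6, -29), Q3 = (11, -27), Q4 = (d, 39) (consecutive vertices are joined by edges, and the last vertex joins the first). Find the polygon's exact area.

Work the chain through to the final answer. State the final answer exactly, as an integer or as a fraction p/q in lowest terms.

Stage 1: 81864 = 2^3 * 3^3 * 379; sigma = (1 + 2 + 4 + 8) * (1 + 3 + 9 + 27) * (1 + 379) = 15 * 40 * 380 = 228000; answer 228000
Stage 2: R1 = 228000; w = 2; total draws C(9,3) = 84; favorable C(7,2)*C(2,1) = 42; P = 1/2; answer 1/2
Stage 3: R2 = 1/2; threaded value p + q = 3; d = -15; cross terms: (-25*-29 - 6*-19)=839, (6*-27 - 11*-29)=157, (11*39 - -15*-27)=24, (-15*-19 - -25*39)=1260; twice the area = |2280| = 2280; area = 1140; answer 1140

1140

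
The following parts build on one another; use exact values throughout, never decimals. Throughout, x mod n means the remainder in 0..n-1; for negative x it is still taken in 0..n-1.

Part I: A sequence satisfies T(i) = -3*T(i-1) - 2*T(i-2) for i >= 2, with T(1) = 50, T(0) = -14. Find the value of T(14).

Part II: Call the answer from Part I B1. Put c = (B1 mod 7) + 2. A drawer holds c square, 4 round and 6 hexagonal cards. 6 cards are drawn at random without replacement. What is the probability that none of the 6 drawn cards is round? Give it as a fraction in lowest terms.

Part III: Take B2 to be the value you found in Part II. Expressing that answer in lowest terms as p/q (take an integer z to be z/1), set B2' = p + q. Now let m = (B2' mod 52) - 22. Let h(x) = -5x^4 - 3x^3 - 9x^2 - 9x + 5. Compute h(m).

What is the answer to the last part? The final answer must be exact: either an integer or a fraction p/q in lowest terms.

Part I: T(2) = -3*(50) - 2*(-14) = -122; iterating: T(2)=-122, T(3)=266, T(4)=-554, T(5)=1130, T(6)=-2282, T(7)=4586, T(8)=-9194, T(9)=18410, T(10)=-36842, T(11)=73706, T(12)=-147434, T(13)=294890, T(14)=-589802; answer -589802
Part II: B1 = -589802; c = 6; total draws C(16,6) = 8008; favorable C(12,6) = 924; P = 3/26; answer 3/26
Part III: B2 = 3/26; threaded value p + q = 29; m = 7; -5*(7)^4 - 3*(7)^3 - 9*(7)^2 - 9*(7)^1 + 5 = (-12005) + (-1029) + (-441) + (-63) + (5) = -13533; answer -13533

-13533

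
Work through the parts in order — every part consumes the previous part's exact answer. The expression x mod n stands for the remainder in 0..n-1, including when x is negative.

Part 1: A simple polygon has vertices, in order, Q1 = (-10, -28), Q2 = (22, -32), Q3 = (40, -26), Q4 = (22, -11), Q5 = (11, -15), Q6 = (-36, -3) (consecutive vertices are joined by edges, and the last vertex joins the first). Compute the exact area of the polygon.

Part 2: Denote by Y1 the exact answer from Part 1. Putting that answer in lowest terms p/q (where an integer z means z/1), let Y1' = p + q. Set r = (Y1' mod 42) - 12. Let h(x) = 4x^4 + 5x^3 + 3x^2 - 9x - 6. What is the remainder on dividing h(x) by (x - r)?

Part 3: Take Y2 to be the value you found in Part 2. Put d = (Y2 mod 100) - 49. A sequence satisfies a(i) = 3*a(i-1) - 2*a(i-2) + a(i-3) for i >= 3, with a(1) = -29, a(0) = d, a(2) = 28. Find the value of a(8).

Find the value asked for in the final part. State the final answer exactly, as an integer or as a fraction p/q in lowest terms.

9171

Part 1: cross terms: (-10*-32 - 22*-28)=936, (22*-26 - 40*-32)=708, (40*-11 - 22*-26)=132, (22*-15 - 11*-11)=-209, (11*-3 - -36*-15)=-573, (-36*-28 - -10*-3)=978; twice the area = |1972| = 1972; area = 986; answer 986
Part 2: Y1 = 986; threaded value p + q = 987; r = 9; remainder = value at the root: 4*(9)^4 + 5*(9)^3 + 3*(9)^2 - 9*(9)^1 - 6 = (26244) + (3645) + (243) + (-81) + (-6) = 30045; answer 30045
Part 3: Y2 = 30045; d = -4; a(3) = 3*(28) - 2*(-29) + 1*(-4) = 138; iterating: a(3)=138, a(4)=329, a(5)=739, a(6)=1697, a(7)=3942, a(8)=9171; answer 9171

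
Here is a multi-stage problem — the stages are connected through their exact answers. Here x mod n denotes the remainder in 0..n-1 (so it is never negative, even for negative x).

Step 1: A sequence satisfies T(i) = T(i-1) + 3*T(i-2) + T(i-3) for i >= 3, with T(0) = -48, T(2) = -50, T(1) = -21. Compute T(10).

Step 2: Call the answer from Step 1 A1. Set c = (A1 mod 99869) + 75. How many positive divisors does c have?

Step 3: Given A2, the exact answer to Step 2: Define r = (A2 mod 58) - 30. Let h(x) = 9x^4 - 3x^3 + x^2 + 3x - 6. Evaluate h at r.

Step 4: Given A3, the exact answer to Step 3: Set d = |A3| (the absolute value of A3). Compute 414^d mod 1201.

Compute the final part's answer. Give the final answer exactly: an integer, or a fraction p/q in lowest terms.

Step 1: T(3) = 1*(-50) + 3*(-21) + 1*(-48) = -161; iterating: T(3)=-161, T(4)=-332, T(5)=-865, T(6)=-2022, T(7)=-4949, T(8)=-11880, T(9)=-28749, T(10)=-69338; answer -69338
Step 2: A1 = -69338; c = 30606; 30606 = 2 * 3 * 5101; number of divisors = (1+1) * (1+1) * (1+1) = 8; answer 8
Step 3: A2 = 8; r = -22; 9*(-22)^4 - 3*(-22)^3 + 1*(-22)^2 + 3*(-22)^1 - 6 = (2108304) + (31944) + (484) + (-66) + (-6) = 2140660; answer 2140660
Step 4: A3 = 2140660; d = 2140660; squarings mod 1201: 414^1=414, 414^2=854, 414^4=309, 414^8=602, 414^16=903, 414^32=1131, 414^64=96, 414^128=809, 414^256=1137, 414^512=493, 414^1024=447, 414^2048=443, 414^4096=486, 414^8192=800, 414^16384=1068, 414^32768=875, 414^65536=588, 414^131072=1057, 414^262144=319, 414^524288=877, 414^1048576=489, 414^2097152=122; 414^2140660 = 414^4 * 414^16 * 414^32 * 414^64 * 414^128 * 414^256 * 414^2048 * 414^8192 * 414^32768 * 414^2097152 = 641 (mod 1201); answer 641

641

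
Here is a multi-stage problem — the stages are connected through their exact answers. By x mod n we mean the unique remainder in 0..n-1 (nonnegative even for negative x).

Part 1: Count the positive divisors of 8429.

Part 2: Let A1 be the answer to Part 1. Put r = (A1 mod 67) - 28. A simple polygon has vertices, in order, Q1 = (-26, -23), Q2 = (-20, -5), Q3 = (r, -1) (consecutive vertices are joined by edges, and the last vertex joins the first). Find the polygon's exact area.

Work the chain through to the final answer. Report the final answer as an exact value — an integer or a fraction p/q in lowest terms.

Part 1: 8429 is prime, so its only divisors are 1 and 8429; count = 2; answer 2
Part 2: A1 = 2; r = -26; cross terms: (-26*-5 - -20*-23)=-330, (-20*-1 - -26*-5)=-110, (-26*-23 - -26*-1)=572; twice the area = |132| = 132; area = 66; answer 66

66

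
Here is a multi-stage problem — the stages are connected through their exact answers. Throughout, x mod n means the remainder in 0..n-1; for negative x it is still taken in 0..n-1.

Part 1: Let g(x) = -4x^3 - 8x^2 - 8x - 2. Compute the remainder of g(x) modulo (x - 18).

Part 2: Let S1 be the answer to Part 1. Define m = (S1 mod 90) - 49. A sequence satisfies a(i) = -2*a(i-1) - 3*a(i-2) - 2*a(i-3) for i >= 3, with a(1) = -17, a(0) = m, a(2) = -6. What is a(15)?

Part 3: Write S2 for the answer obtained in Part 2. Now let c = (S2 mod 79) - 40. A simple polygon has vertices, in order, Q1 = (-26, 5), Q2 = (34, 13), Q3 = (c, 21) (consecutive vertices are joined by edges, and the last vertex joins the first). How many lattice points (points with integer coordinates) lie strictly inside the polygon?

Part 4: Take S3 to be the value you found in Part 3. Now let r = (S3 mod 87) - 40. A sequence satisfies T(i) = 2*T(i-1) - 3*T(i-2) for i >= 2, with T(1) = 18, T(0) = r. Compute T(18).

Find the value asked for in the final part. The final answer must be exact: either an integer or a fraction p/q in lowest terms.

Part 1: remainder = value at the root: -4*(18)^3 - 8*(18)^2 - 8*(18)^1 - 2 = (-23328) + (-2592) + (-144) + (-2) = -26066; answer -26066
Part 2: S1 = -26066; m = -15; a(3) = -2*(-6) - 3*(-17) - 2*(-15) = 93; iterating: a(3)=93, a(4)=-134, a(5)=1, a(6)=214, a(7)=-163, a(8)=-318, a(9)=697, a(10)=-114, a(11)=-1227, a(12)=1402, a(13)=1105, a(14)=-3962, a(15)=1805; answer 1805
Part 3: S2 = 1805; c = 27; cross terms: (-26*13 - 34*5)=-508, (34*21 - 27*13)=363, (27*5 - -26*21)=681; twice the area = |536| = 536; area = 268; boundary points = 4 + 1 + 1 = 6; strictly interior points = area - boundary/2 + 1 = 266; answer 266
Part 4: S3 = 266; r = -35; T(2) = 2*(18) - 3*(-35) = 141; iterating: T(2)=141, T(3)=228, T(4)=33, T(5)=-618, T(6)=-1335, T(7)=-816, T(8)=2373, T(9)=7194, T(10)=7269, T(11)=-7044, T(12)=-35895, T(13)=-50658, T(14)=6369, T(15)=164712, T(16)=310317, T(17)=126498, T(18)=-677955; answer -677955

-677955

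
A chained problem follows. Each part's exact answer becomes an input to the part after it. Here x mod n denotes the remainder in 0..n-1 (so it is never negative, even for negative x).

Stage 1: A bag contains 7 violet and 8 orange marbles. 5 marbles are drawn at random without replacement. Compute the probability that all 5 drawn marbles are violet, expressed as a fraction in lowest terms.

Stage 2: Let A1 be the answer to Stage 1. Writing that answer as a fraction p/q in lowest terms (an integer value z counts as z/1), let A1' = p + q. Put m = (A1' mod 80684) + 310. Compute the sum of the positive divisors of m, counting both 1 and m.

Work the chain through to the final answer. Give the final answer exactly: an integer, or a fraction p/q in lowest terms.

684

Stage 1: total draws C(15,5) = 3003; favorable C(7,5) = 21; P = 1/143; answer 1/143
Stage 2: A1 = 1/143; threaded value p + q = 144; m = 454; 454 = 2 * 227; sigma = (1 + 2) * (1 + 227) = 3 * 228 = 684; answer 684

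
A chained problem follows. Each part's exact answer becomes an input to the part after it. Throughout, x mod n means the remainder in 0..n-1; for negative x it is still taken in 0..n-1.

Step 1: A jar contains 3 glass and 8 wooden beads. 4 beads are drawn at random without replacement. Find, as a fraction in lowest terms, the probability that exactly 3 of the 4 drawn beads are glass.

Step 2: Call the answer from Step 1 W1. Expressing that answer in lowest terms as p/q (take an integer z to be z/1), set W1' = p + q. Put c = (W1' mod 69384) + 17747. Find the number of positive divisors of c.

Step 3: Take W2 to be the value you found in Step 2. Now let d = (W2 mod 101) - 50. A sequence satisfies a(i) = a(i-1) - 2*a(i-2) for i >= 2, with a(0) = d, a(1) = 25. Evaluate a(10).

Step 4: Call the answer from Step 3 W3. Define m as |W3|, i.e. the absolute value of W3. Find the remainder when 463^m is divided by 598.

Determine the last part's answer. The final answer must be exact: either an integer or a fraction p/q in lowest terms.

Step 1: total draws C(11,4) = 330; favorable C(3,3)*C(8,1) = 8; P = 4/165; answer 4/165
Step 2: W1 = 4/165; threaded value p + q = 169; c = 17916; 17916 = 2^2 * 3 * 1493; number of divisors = (2+1) * (1+1) * (1+1) = 12; answer 12
Step 3: W2 = 12; d = -38; a(2) = 1*(25) - 2*(-38) = 101; iterating: a(2)=101, a(3)=51, a(4)=-151, a(5)=-253, a(6)=49, a(7)=555, a(8)=457, a(9)=-653, a(10)=-1567; answer -1567
Step 4: W3 = -1567; m = 1567; squarings mod 598: 463^1=463, 463^2=285, 463^4=495, 463^8=443, 463^16=105, 463^32=261, 463^64=547, 463^128=209, 463^256=27, 463^512=131, 463^1024=417; 463^1567 = 463^1 * 463^2 * 463^4 * 463^8 * 463^16 * 463^512 * 463^1024 = 473 (mod 598); answer 473

473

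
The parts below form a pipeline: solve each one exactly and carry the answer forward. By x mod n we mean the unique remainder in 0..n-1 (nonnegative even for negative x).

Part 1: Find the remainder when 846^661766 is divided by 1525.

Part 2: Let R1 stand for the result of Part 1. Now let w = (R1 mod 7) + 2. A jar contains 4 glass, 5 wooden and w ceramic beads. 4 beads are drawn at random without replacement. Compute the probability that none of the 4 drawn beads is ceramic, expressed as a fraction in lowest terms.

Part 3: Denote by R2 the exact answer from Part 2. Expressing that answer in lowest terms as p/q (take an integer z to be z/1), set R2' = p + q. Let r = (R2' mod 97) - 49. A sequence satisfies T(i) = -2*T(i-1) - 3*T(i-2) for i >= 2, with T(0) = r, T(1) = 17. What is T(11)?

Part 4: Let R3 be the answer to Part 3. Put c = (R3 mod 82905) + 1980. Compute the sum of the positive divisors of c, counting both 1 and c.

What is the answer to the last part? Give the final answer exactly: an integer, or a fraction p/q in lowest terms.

Part 1: squarings mod 1525: 846^1=846, 846^2=491, 846^4=131, 846^8=386, 846^16=1071, 846^32=241, 846^64=131, 846^128=386, 846^256=1071, 846^512=241, 846^1024=131, 846^2048=386, 846^4096=1071, 846^8192=241, 846^16384=131, 846^32768=386, 846^65536=1071, 846^131072=241, 846^262144=131, 846^524288=386; 846^661766 = 846^2 * 846^4 * 846^256 * 846^2048 * 846^4096 * 846^131072 * 846^524288 = 271 (mod 1525); answer 271
Part 2: R1 = 271; w = 7; total draws C(16,4) = 1820; favorable C(9,4) = 126; P = 9/130; answer 9/130
Part 3: R2 = 9/130; threaded value p + q = 139; r = -7; T(2) = -2*(17) - 3*(-7) = -13; iterating: T(2)=-13, T(3)=-25, T(4)=89, T(5)=-103, T(6)=-61, T(7)=431, T(8)=-679, T(9)=65, T(10)=1907, T(11)=-4009; answer -4009
Part 4: R3 = -4009; c = 80876; 80876 = 2^2 * 20219; sigma = (1 + 2 + 4) * (1 + 20219) = 7 * 20220 = 141540; answer 141540

141540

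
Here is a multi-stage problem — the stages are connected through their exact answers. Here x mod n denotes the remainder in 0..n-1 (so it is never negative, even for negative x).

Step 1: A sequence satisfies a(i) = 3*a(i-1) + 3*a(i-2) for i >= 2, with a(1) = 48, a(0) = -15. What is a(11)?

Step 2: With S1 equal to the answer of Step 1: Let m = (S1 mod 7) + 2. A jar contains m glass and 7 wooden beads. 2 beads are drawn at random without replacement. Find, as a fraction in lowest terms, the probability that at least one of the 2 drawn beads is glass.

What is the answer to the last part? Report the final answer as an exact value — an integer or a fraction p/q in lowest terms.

Step 1: a(2) = 3*(48) + 3*(-15) = 99; iterating: a(2)=99, a(3)=441, a(4)=1620, a(5)=6183, a(6)=23409, a(7)=88776, a(8)=336555, a(9)=1275993, a(10)=4837644, a(11)=18340911; answer 18340911
Step 2: S1 = 18340911; m = 3; total draws C(10,2) = 45; complement C(7,2) = 21; favorable 45 - 21 = 24; P = 8/15; answer 8/15

8/15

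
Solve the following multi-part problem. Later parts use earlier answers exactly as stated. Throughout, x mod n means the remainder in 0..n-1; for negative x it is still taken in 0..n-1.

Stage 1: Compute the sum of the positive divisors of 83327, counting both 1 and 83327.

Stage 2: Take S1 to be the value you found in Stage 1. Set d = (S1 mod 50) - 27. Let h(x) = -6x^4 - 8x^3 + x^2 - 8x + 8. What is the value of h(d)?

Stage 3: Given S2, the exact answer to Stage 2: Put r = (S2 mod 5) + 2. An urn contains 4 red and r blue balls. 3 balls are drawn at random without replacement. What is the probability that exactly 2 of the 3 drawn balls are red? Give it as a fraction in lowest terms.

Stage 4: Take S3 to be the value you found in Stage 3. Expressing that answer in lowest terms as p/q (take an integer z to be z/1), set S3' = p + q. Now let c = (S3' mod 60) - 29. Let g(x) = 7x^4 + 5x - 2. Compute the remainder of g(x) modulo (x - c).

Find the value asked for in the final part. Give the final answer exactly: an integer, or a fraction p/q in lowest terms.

2322550

Stage 1: 83327 = 103 * 809; sigma = (1 + 103) * (1 + 809) = 104 * 810 = 84240; answer 84240
Stage 2: S1 = 84240; d = 13; -6*(13)^4 - 8*(13)^3 + 1*(13)^2 - 8*(13)^1 + 8 = (-171366) + (-17576) + (169) + (-104) + (8) = -188869; answer -188869
Stage 3: S2 = -188869; r = 3; total draws C(7,3) = 35; favorable C(4,2)*C(3,1) = 18; P = 18/35; answer 18/35
Stage 4: S3 = 18/35; threaded value p + q = 53; c = 24; remainder = value at the root: 7*(24)^4 + 5*(24)^1 - 2 = (2322432) + (120) + (-2) = 2322550; answer 2322550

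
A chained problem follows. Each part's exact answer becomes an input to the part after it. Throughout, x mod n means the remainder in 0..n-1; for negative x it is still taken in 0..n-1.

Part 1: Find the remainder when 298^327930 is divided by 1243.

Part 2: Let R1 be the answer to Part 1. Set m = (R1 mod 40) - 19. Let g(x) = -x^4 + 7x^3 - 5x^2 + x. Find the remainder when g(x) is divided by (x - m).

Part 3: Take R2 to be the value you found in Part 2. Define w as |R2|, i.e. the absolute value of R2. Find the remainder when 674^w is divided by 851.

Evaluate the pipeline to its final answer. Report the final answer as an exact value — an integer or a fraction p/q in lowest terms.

508

Part 1: squarings mod 1243: 298^1=298, 298^2=551, 298^4=309, 298^8=1013, 298^16=694, 298^32=595, 298^64=1013, 298^128=694, 298^256=595, 298^512=1013, 298^1024=694, 298^2048=595, 298^4096=1013, 298^8192=694, 298^16384=595, 298^32768=1013, 298^65536=694, 298^131072=595, 298^262144=1013; 298^327930 = 298^2 * 298^8 * 298^16 * 298^32 * 298^64 * 298^128 * 298^65536 * 298^262144 = 738 (mod 1243); answer 738
Part 2: R1 = 738; m = -1; remainder = value at the root: -1*(-1)^4 + 7*(-1)^3 - 5*(-1)^2 + 1*(-1)^1 = (-1) + (-7) + (-5) + (-1) = -14; answer -14
Part 3: R2 = -14; w = 14; squarings mod 851: 674^1=674, 674^2=693, 674^4=285, 674^8=380; 674^14 = 674^2 * 674^4 * 674^8 = 508 (mod 851); answer 508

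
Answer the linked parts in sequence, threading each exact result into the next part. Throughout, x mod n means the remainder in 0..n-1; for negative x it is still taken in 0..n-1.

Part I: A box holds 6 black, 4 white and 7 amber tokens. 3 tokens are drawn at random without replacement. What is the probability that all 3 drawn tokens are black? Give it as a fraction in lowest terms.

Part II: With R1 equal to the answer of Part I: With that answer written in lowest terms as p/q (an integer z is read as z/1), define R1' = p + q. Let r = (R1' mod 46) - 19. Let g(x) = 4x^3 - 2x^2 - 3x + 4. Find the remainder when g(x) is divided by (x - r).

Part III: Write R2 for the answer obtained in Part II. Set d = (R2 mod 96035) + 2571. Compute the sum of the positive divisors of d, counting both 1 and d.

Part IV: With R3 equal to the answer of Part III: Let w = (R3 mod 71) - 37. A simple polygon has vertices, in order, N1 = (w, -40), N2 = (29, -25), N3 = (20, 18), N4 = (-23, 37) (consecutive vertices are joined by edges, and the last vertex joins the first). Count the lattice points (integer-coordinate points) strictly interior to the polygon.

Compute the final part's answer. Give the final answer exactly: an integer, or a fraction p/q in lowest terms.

2001

Part I: total draws C(17,3) = 680; favorable C(6,3) = 20; P = 1/34; answer 1/34
Part II: R1 = 1/34; threaded value p + q = 35; r = 16; remainder = value at the root: 4*(16)^3 - 2*(16)^2 - 3*(16)^1 + 4 = (16384) + (-512) + (-48) + (4) = 15828; answer 15828
Part III: R2 = 15828; d = 18399; 18399 = 3 * 6133; sigma = (1 + 3) * (1 + 6133) = 4 * 6134 = 24536; answer 24536
Part IV: R3 = 24536; w = 4; cross terms: (4*-25 - 29*-40)=1060, (29*18 - 20*-25)=1022, (20*37 - -23*18)=1154, (-23*-40 - 4*37)=772; twice the area = |4008| = 4008; area = 2004; boundary points = 5 + 1 + 1 + 1 = 8; strictly interior points = area - boundary/2 + 1 = 2001; answer 2001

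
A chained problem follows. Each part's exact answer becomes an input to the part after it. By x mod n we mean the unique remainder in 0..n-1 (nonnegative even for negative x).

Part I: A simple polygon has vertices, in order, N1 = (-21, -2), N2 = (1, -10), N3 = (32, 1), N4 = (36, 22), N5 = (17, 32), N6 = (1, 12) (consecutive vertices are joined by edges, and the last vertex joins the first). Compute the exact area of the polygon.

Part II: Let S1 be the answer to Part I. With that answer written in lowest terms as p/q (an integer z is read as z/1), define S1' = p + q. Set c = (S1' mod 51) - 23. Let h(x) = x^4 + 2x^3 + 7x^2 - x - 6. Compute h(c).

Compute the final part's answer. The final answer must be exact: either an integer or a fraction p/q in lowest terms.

Part I: cross terms: (-21*-10 - 1*-2)=212, (1*1 - 32*-10)=321, (32*22 - 36*1)=668, (36*32 - 17*22)=778, (17*12 - 1*32)=172, (1*-2 - -21*12)=250; twice the area = |2401| = 2401; area = 2401/2; answer 2401/2
Part II: S1 = 2401/2; threaded value p + q = 2403; c = -17; 1*(-17)^4 + 2*(-17)^3 + 7*(-17)^2 - 1*(-17)^1 - 6 = (83521) + (-9826) + (2023) + (17) + (-6) = 75729; answer 75729

75729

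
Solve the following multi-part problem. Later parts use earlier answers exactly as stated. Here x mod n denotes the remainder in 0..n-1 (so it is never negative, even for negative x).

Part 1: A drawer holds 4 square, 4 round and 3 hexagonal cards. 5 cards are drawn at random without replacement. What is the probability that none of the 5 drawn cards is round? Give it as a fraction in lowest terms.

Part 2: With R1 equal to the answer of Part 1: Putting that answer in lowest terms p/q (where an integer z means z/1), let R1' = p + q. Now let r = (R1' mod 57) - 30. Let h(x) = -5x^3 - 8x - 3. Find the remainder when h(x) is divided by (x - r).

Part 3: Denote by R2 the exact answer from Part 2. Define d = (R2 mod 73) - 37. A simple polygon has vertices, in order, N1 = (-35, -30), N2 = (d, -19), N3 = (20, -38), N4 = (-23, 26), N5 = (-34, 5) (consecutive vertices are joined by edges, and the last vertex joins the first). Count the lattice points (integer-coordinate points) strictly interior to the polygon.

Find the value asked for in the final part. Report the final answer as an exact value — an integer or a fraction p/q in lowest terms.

1410

Part 1: total draws C(11,5) = 462; favorable C(7,5) = 21; P = 1/22; answer 1/22
Part 2: R1 = 1/22; threaded value p + q = 23; r = -7; remainder = value at the root: -5*(-7)^3 - 8*(-7)^1 - 3 = (1715) + (56) + (-3) = 1768; answer 1768
Part 3: R2 = 1768; d = -21; cross terms: (-35*-19 - -21*-30)=35, (-21*-38 - 20*-19)=1178, (20*26 - -23*-38)=-354, (-23*5 - -34*26)=769, (-34*-30 - -35*5)=1195; twice the area = |2823| = 2823; area = 2823/2; boundary points = 1 + 1 + 1 + 1 + 1 = 5; strictly interior points = area - boundary/2 + 1 = 1410; answer 1410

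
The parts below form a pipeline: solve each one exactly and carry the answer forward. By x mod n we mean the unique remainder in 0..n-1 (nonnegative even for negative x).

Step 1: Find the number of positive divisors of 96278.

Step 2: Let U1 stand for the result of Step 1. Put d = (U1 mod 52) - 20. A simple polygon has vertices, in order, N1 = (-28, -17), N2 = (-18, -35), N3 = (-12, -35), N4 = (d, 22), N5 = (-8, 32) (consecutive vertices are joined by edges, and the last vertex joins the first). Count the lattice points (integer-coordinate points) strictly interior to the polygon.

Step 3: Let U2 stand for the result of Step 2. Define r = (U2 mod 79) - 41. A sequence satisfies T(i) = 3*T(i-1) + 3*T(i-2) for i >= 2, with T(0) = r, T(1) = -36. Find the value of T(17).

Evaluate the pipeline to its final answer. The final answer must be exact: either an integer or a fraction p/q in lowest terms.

Step 1: 96278 = 2 * 7 * 13 * 23^2; number of divisors = (1+1) * (1+1) * (1+1) * (2+1) = 24; answer 24
Step 2: U1 = 24; d = 4; cross terms: (-28*-35 - -18*-17)=674, (-18*-35 - -12*-35)=210, (-12*22 - 4*-35)=-124, (4*32 - -8*22)=304, (-8*-17 - -28*32)=1032; twice the area = |2096| = 2096; area = 1048; boundary points = 2 + 6 + 1 + 2 + 1 = 12; strictly interior points = area - boundary/2 + 1 = 1043; answer 1043
Step 3: U2 = 1043; r = -25; T(2) = 3*(-36) + 3*(-25) = -183; iterating: T(2)=-183, T(3)=-657, T(4)=-2520, T(5)=-9531, T(6)=-36153, T(7)=-137052, T(8)=-519615, T(9)=-1970001, T(10)=-7468848, T(11)=-28316547, T(12)=-107356185, T(13)=-407018196, T(14)=-1543123143, T(15)=-5850424017, T(16)=-22180641480, T(17)=-84093196491; answer -84093196491

-84093196491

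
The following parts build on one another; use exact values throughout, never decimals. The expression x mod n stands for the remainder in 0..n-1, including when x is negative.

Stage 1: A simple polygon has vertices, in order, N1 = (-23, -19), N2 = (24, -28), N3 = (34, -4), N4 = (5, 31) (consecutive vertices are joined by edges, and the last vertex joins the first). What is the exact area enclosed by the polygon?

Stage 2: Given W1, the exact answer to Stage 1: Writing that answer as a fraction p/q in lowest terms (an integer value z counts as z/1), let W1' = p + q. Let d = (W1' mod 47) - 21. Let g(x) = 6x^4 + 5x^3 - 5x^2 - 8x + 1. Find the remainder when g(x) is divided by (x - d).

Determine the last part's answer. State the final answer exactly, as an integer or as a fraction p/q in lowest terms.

Stage 1: cross terms: (-23*-28 - 24*-19)=1100, (24*-4 - 34*-28)=856, (34*31 - 5*-4)=1074, (5*-19 - -23*31)=618; twice the area = |3648| = 3648; area = 1824; answer 1824
Stage 2: W1 = 1824; threaded value p + q = 1825; d = 18; remainder = value at the root: 6*(18)^4 + 5*(18)^3 - 5*(18)^2 - 8*(18)^1 + 1 = (629856) + (29160) + (-1620) + (-144) + (1) = 657253; answer 657253

657253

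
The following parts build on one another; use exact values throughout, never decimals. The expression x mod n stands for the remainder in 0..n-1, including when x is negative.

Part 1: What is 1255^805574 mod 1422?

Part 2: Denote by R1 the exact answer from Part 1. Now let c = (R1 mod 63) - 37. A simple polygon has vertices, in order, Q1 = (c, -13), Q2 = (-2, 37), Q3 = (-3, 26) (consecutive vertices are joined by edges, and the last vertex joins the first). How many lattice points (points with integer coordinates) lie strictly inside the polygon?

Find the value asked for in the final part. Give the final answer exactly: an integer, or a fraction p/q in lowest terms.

Part 1: squarings mod 1422: 1255^1=1255, 1255^2=871, 1255^4=715, 1255^8=727, 1255^16=967, 1255^32=835, 1255^64=445, 1255^128=367, 1255^256=1021, 1255^512=115, 1255^1024=427, 1255^2048=313, 1255^4096=1273, 1255^8192=871, 1255^16384=715, 1255^32768=727, 1255^65536=967, 1255^131072=835, 1255^262144=445, 1255^524288=367; 1255^805574 = 1255^2 * 1255^4 * 1255^64 * 1255^128 * 1255^512 * 1255^2048 * 1255^16384 * 1255^262144 * 1255^524288 = 1069 (mod 1422); answer 1069
Part 2: R1 = 1069; c = 24; cross terms: (24*37 - -2*-13)=862, (-2*26 - -3*37)=59, (-3*-13 - 24*26)=-585; twice the area = |336| = 336; area = 168; boundary points = 2 + 1 + 3 = 6; strictly interior points = area - boundary/2 + 1 = 166; answer 166

166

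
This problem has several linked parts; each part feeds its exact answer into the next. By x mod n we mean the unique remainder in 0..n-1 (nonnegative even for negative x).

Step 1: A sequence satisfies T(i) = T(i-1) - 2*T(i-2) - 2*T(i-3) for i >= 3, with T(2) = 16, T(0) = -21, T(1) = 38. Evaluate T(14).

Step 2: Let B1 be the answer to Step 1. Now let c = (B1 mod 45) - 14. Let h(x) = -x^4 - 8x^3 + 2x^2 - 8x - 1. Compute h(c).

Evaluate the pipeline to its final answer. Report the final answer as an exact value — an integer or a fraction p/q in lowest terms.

-687664

Step 1: T(3) = 1*(16) - 2*(38) - 2*(-21) = -18; iterating: T(3)=-18, T(4)=-126, T(5)=-122, T(6)=166, T(7)=662, T(8)=574, T(9)=-1082, T(10)=-3554, T(11)=-2538, T(12)=6734, T(13)=18918, T(14)=10526; answer 10526
Step 2: B1 = 10526; c = 27; -1*(27)^4 - 8*(27)^3 + 2*(27)^2 - 8*(27)^1 - 1 = (-531441) + (-157464) + (1458) + (-216) + (-1) = -687664; answer -687664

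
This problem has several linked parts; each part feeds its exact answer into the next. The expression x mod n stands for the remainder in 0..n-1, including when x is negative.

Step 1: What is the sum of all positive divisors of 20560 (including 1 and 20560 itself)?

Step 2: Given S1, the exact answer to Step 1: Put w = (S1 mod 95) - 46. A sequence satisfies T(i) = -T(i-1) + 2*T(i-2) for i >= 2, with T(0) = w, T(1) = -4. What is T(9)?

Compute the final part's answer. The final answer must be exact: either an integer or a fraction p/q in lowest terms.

Step 1: 20560 = 2^4 * 5 * 257; sigma = (1 + 2 + 4 + 8 + 16) * (1 + 5) * (1 + 257) = 31 * 6 * 258 = 47988; answer 47988
Step 2: S1 = 47988; w = -33; T(2) = -1*(-4) + 2*(-33) = -62; iterating: T(2)=-62, T(3)=54, T(4)=-178, T(5)=286, T(6)=-642, T(7)=1214, T(8)=-2498, T(9)=4926; answer 4926

4926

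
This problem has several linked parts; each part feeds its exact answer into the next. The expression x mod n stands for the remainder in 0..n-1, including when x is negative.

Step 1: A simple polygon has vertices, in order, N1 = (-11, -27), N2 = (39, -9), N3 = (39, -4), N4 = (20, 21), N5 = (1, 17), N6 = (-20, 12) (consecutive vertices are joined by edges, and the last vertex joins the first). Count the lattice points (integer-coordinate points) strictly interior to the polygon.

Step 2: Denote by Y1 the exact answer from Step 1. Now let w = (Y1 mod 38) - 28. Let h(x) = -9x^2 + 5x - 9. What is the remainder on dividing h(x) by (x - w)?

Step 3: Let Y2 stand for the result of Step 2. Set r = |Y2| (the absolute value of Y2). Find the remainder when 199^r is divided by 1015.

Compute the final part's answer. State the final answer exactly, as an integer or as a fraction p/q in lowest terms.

194

Step 1: cross terms: (-11*-9 - 39*-27)=1152, (39*-4 - 39*-9)=195, (39*21 - 20*-4)=899, (20*17 - 1*21)=319, (1*12 - -20*17)=352, (-20*-27 - -11*12)=672; twice the area = |3589| = 3589; area = 3589/2; boundary points = 2 + 5 + 1 + 1 + 1 + 3 = 13; strictly interior points = area - boundary/2 + 1 = 1789; answer 1789
Step 2: Y1 = 1789; w = -25; remainder = value at the root: -9*(-25)^2 + 5*(-25)^1 - 9 = (-5625) + (-125) + (-9) = -5759; answer -5759
Step 3: Y2 = -5759; r = 5759; squarings mod 1015: 199^1=199, 199^2=16, 199^4=256, 199^8=576, 199^16=886, 199^32=401, 199^64=431, 199^128=16, 199^256=256, 199^512=576, 199^1024=886, 199^2048=401, 199^4096=431; 199^5759 = 199^1 * 199^2 * 199^4 * 199^8 * 199^16 * 199^32 * 199^64 * 199^512 * 199^1024 * 199^4096 = 194 (mod 1015); answer 194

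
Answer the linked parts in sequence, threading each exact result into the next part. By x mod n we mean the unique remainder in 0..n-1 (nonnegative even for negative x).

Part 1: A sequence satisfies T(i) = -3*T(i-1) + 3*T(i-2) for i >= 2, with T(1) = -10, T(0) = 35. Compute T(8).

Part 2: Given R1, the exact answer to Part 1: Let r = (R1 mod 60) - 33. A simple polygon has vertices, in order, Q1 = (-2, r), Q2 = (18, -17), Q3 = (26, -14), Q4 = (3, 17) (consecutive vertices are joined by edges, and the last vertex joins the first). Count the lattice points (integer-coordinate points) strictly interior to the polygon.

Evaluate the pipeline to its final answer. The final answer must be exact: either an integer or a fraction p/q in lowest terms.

Part 1: T(2) = -3*(-10) + 3*(35) = 135; iterating: T(2)=135, T(3)=-435, T(4)=1710, T(5)=-6435, T(6)=24435, T(7)=-92610, T(8)=351135; answer 351135
Part 2: R1 = 351135; r = -18; cross terms: (-2*-17 - 18*-18)=358, (18*-14 - 26*-17)=190, (26*17 - 3*-14)=484, (3*-18 - -2*17)=-20; twice the area = |1012| = 1012; area = 506; boundary points = 1 + 1 + 1 + 5 = 8; strictly interior points = area - boundary/2 + 1 = 503; answer 503

503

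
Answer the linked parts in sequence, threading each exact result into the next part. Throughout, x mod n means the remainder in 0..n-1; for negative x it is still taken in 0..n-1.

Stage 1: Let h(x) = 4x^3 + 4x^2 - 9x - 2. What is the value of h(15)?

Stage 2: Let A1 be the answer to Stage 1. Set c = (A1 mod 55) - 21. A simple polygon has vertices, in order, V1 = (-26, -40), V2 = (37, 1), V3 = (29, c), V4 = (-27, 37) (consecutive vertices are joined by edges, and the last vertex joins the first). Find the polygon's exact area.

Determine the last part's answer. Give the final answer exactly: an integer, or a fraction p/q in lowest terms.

2174

Stage 1: 4*(15)^3 + 4*(15)^2 - 9*(15)^1 - 2 = (13500) + (900) + (-135) + (-2) = 14263; answer 14263
Stage 2: A1 = 14263; c = -3; cross terms: (-26*1 - 37*-40)=1454, (37*-3 - 29*1)=-140, (29*37 - -27*-3)=992, (-27*-40 - -26*37)=2042; twice the area = |4348| = 4348; area = 2174; answer 2174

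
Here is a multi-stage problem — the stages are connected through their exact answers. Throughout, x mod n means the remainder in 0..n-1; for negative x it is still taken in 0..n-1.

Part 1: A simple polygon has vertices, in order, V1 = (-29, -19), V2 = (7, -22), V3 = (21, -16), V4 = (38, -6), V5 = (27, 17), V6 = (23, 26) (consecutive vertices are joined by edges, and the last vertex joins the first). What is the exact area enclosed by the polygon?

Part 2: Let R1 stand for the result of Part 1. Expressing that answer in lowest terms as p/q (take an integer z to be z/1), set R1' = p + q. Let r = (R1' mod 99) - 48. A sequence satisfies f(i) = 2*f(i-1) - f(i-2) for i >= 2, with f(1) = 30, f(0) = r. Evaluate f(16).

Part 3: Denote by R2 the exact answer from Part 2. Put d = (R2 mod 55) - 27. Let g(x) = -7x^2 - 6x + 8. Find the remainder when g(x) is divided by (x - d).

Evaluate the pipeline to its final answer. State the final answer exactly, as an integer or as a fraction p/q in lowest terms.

Part 1: cross terms: (-29*-22 - 7*-19)=771, (7*-16 - 21*-22)=350, (21*-6 - 38*-16)=482, (38*17 - 27*-6)=808, (27*26 - 23*17)=311, (23*-19 - -29*26)=317; twice the area = |3039| = 3039; area = 3039/2; answer 3039/2
Part 2: R1 = 3039/2; threaded value p + q = 3041; r = 23; f(2) = 2*(30) - 1*(23) = 37; iterating: f(2)=37, f(3)=44, f(4)=51, f(5)=58, f(6)=65, f(7)=72, f(8)=79, f(9)=86, f(10)=93, f(11)=100, f(12)=107, f(13)=114, f(14)=121, f(15)=128, f(16)=135; answer 135
Part 3: R2 = 135; d = -2; remainder = value at the root: -7*(-2)^2 - 6*(-2)^1 + 8 = (-28) + (12) + (8) = -8; answer -8

-8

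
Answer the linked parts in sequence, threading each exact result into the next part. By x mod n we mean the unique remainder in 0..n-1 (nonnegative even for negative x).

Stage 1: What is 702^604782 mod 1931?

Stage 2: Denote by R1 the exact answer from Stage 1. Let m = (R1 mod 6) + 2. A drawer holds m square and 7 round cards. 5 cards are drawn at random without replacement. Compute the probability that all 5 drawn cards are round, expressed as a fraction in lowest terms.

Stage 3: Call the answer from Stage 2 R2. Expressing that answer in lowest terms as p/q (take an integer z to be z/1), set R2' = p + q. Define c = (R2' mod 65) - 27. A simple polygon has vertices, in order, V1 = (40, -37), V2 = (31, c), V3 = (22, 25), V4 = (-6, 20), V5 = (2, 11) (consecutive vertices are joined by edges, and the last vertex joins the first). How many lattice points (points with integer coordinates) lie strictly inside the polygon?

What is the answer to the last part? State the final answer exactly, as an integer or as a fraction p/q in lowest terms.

Stage 1: squarings mod 1931: 702^1=702, 702^2=399, 702^4=859, 702^8=239, 702^16=1122, 702^32=1803, 702^64=936, 702^128=1353, 702^256=21, 702^512=441, 702^1024=1381, 702^2048=1264, 702^4096=759, 702^8192=643, 702^16384=215, 702^32768=1812, 702^65536=644, 702^131072=1502, 702^262144=596, 702^524288=1843; 702^604782 = 702^2 * 702^4 * 702^8 * 702^32 * 702^64 * 702^512 * 702^2048 * 702^4096 * 702^8192 * 702^65536 * 702^524288 = 151 (mod 1931); answer 151
Stage 2: R1 = 151; m = 3; total draws C(10,5) = 252; favorable C(7,5) = 21; P = 1/12; answer 1/12
Stage 3: R2 = 1/12; threaded value p + q = 13; c = -14; cross terms: (40*-14 - 31*-37)=587, (31*25 - 22*-14)=1083, (22*20 - -6*25)=590, (-6*11 - 2*20)=-106, (2*-37 - 40*11)=-514; twice the area = |1640| = 1640; area = 820; boundary points = 1 + 3 + 1 + 1 + 2 = 8; strictly interior points = area - boundary/2 + 1 = 817; answer 817

817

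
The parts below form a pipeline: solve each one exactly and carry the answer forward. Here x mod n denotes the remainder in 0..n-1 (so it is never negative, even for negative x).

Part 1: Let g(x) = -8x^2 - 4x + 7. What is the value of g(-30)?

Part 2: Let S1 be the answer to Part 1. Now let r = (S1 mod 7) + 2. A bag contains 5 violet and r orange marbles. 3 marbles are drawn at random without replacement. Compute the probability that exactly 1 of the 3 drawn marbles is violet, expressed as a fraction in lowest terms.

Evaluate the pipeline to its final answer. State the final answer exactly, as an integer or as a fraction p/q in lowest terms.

Part 1: -8*(-30)^2 - 4*(-30)^1 + 7 = (-7200) + (120) + (7) = -7073; answer -7073
Part 2: S1 = -7073; r = 6; total draws C(11,3) = 165; favorable C(5,1)*C(6,2) = 75; P = 5/11; answer 5/11

5/11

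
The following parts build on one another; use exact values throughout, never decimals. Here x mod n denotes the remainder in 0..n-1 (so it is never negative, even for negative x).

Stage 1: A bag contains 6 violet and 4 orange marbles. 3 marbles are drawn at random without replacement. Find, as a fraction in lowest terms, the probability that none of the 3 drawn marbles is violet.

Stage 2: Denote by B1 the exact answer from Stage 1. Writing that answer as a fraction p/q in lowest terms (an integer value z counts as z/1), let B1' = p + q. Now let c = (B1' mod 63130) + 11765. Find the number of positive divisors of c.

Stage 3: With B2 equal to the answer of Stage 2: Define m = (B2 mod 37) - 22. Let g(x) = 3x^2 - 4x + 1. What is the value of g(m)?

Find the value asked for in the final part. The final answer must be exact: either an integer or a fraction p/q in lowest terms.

Stage 1: total draws C(10,3) = 120; favorable C(4,3) = 4; P = 1/30; answer 1/30
Stage 2: B1 = 1/30; threaded value p + q = 31; c = 11796; 11796 = 2^2 * 3 * 983; number of divisors = (2+1) * (1+1) * (1+1) = 12; answer 12
Stage 3: B2 = 12; m = -10; 3*(-10)^2 - 4*(-10)^1 + 1 = (300) + (40) + (1) = 341; answer 341

341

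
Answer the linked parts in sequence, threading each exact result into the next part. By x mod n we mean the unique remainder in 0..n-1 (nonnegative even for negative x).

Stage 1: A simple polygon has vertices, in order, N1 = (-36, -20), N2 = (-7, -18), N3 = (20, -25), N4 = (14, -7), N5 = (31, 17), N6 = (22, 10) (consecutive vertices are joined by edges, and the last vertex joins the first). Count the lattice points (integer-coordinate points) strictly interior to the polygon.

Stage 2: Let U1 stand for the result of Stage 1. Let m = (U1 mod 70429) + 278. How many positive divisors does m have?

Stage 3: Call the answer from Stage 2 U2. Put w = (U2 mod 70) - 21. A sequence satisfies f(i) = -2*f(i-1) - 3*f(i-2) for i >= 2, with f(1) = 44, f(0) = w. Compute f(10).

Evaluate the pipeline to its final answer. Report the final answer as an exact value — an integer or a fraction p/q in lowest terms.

Stage 1: cross terms: (-36*-18 - -7*-20)=508, (-7*-25 - 20*-18)=535, (20*-7 - 14*-25)=210, (14*17 - 31*-7)=455, (31*10 - 22*17)=-64, (22*-20 - -36*10)=-80; twice the area = |1564| = 1564; area = 782; boundary points = 1 + 1 + 6 + 1 + 1 + 2 = 12; strictly interior points = area - boundary/2 + 1 = 777; answer 777
Stage 2: U1 = 777; m = 1055; 1055 = 5 * 211; number of divisors = (1+1) * (1+1) = 4; answer 4
Stage 3: U2 = 4; w = -17; f(2) = -2*(44) - 3*(-17) = -37; iterating: f(2)=-37, f(3)=-58, f(4)=227, f(5)=-280, f(6)=-121, f(7)=1082, f(8)=-1801, f(9)=356, f(10)=4691; answer 4691

4691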